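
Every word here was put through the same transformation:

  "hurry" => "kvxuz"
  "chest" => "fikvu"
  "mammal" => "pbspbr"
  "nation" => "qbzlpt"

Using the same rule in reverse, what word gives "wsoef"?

tribe

Shifts by position in hurry: pos 0: h→k (+3), pos 1: u→v (+1), pos 2: r→x (+6), pos 3: r→u (+3), pos 4: y→z (+1) — repeating every 3. A repeating key of period 3 is used — shifts +3, +1, +6 over and over.
Decoding wsoef: w−3=t, s−1=r, o−6=i, e−3=b, f−1=e.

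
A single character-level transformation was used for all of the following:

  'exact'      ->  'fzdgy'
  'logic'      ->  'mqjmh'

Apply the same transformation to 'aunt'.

In exact: e→f is +1, x→z is +2, a→d is +3, c→g is +4 — the shift increases by 1 each position. The shift increases by 1 at each position, starting from +1: 1, 2, 3, ….
Applying it to aunt: a+1=b, u+2=w, n+3=q, t+4=x.

bwqx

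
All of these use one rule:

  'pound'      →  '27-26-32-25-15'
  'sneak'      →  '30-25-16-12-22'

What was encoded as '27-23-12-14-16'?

p is letter #16 and maps to 27: an offset of 11. Each letter is replaced by its alphabet position (a=1..z=26) + 11.
Decoding 27-23-12-14-16: 27→(27−11)÷1=16=p, 23→(23−11)÷1=12=l, 12→(12−11)÷1=1=a, 14→(14−11)÷1=3=c, 16→(16−11)÷1=5=e.

place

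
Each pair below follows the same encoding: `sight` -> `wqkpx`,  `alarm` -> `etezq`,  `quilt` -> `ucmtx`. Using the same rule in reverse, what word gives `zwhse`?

vodka

Shifts by position in sight: pos 0: s→w (+4), pos 1: i→q (+8), pos 2: g→k (+4), pos 3: h→p (+8) — repeating every 2. It's a Vigenère-style cipher with numeric key [4,8]: position i shifts by key[i mod 2].
Undoing it on zwhse: z−4=v, w−8=o, h−4=d, s−8=k, e−4=a.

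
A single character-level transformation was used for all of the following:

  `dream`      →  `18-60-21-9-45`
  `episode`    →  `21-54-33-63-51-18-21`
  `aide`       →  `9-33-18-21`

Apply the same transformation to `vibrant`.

72-33-12-60-9-48-66

d(#4)→18 and r(#18)→60: differences scale by 3, so n = 3·pos + 6. The formula is n = 3×(alphabet index, a=1) + 6.
Applying it to vibrant: v=22→72, i=9→33, b=2→12, r=18→60, a=1→9, n=14→48, t=20→66.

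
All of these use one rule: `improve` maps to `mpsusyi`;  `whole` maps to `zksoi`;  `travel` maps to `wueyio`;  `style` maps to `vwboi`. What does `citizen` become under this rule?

The shift depends on letter class: consonant m→p is +3, but vowel i→m is +4. Two shifts are in play — +4 for a/e/i/o/u, +3 for every other letter.
Applying it to citizen: c(cons)+3=f, i(vowel)+4=m, t(cons)+3=w, i(vowel)+4=m, z(cons)+3=c, e(vowel)+4=i, n(cons)+3=q.

fmwmciq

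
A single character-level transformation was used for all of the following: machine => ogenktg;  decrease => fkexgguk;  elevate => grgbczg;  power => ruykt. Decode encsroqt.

champion

A repeating key of period 2 is used — shifts +2, +6 over and over.
Decoding encsroqt: e−2=c, n−6=h, c−2=a, s−6=m, r−2=p, o−6=i, q−2=o, t−6=n.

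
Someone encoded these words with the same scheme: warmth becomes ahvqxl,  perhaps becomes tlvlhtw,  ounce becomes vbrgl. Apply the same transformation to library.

Vowels shift forward by 7 and consonants shift forward by 4.
On library: l(cons)+4=p, i(vowel)+7=p, b(cons)+4=f, r(cons)+4=v, a(vowel)+7=h, r(cons)+4=v, y(cons)+4=c.

ppfvhvc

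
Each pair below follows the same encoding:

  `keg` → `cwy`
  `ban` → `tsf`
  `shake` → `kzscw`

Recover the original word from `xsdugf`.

Compare letters: k→c is +18, e→w is +18, g→y is +18 — a constant shift. This is a Caesar cipher with shift 18.
Reversing it on xsdugf: x−18=f, s−18=a, d−18=l, u−18=c, g−18=o, f−18=n.

falcon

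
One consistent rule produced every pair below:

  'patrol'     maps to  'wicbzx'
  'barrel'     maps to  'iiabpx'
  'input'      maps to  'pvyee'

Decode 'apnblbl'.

In patrol: p→w is +7, a→i is +8, t→c is +9, r→b is +10 — the shift increases by 1 each position. Letter i (0-indexed) is shifted by i+7, so successive shifts are 7, 8, 9, ….
Undoing it on apnblbl: a−7=t, p−8=h, n−9=e, b−10=r, l−11=a, b−12=p, l−13=y.

therapy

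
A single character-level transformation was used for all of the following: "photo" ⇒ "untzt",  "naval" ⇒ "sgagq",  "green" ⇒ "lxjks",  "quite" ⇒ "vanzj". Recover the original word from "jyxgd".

essay

Shifts by position in photo: pos 0: p→u (+5), pos 1: h→n (+6), pos 2: o→t (+5), pos 3: t→z (+6) — repeating every 2. The shifts repeat in a cycle of length 2: positions 0,1,… shift by +5, +6, then the pattern repeats.
Decoding jyxgd: j−5=e, y−6=s, x−5=s, g−6=a, d−5=y.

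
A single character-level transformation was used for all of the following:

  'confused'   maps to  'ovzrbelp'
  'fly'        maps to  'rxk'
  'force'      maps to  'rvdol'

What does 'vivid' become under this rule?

hphpp

The shift depends on letter class: consonant c→o is +12, but vowel o→v is +7. The rule splits by letter class: vowels +7, consonants +12.
For vivid: v(cons)+12=h, i(vowel)+7=p, v(cons)+12=h, i(vowel)+7=p, d(cons)+12=p.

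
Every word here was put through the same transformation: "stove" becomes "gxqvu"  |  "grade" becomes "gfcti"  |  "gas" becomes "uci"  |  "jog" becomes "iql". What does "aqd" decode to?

boy

The output letters match the input read backwards, each shifted +2: stove reversed is evots. Two steps: reverse the string, then apply a Caesar shift of +2.
Undoing it on aqd: shift back: a−2=y, q−2=o, d−2=b → yob; then reverse → boy.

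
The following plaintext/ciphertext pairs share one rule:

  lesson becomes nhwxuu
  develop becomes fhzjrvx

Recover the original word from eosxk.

close

Each letter shifts forward by (position + 2), i.e. 2, 3, 4, … — the shift grows by one for each successive letter.
Reversing it on eosxk: e−2=c, o−3=l, s−4=o, x−5=s, k−6=e.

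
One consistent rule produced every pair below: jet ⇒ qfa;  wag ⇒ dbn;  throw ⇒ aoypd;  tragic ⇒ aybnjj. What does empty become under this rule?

ftwaf

The shift depends on letter class: consonant j→q is +7, but vowel e→f is +1. Two shifts are in play — +1 for a/e/i/o/u, +7 for every other letter.
For empty: e(vowel)+1=f, m(cons)+7=t, p(cons)+7=w, t(cons)+7=a, y(cons)+7=f.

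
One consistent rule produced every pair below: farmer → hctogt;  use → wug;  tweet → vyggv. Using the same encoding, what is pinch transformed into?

Compare letters: f→h is +2, a→c is +2, r→t is +2 — a constant shift. Every letter moves 2 places later in the alphabet, wrapping around z→a.
Applying it to pinch: p+2=r, i+2=k, n+2=p, c+2=e, h+2=j.

rkpej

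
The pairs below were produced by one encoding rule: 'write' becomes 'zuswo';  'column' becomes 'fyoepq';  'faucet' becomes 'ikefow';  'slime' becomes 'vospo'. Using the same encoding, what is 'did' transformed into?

The rule splits by letter class: vowels +10, consonants +3.
For did: d(cons)+3=g, i(vowel)+10=s, d(cons)+3=g.

gsg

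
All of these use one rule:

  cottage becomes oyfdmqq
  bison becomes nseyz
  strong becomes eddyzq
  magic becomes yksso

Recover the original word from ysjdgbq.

mixture

Shifts by position in cottage: pos 0: c→o (+12), pos 1: o→y (+10), pos 2: t→f (+12), pos 3: t→d (+10) — repeating every 2. A repeating key of period 2 is used — shifts +12, +10 over and over.
Reversing it on ysjdgbq: y−12=m, s−10=i, j−12=x, d−10=t, g−12=u, b−10=r, q−12=e.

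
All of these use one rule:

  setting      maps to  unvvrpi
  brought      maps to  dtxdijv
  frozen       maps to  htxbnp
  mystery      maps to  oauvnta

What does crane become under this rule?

etjpn

The shift depends on letter class: consonant s→u is +2, but vowel e→n is +9. The rule splits by letter class: vowels +9, consonants +2.
For crane: c(cons)+2=e, r(cons)+2=t, a(vowel)+9=j, n(cons)+2=p, e(vowel)+9=n.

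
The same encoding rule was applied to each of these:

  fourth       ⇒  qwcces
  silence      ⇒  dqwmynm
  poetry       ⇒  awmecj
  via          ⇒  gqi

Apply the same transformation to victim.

The shift depends on letter class: consonant f→q is +11, but vowel o→w is +8. The rule splits by letter class: vowels +8, consonants +11.
On victim: v(cons)+11=g, i(vowel)+8=q, c(cons)+11=n, t(cons)+11=e, i(vowel)+8=q, m(cons)+11=x.

gqneqx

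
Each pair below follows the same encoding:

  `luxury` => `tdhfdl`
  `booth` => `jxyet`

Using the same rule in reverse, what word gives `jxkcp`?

Letter i (0-indexed) is shifted by i+8, so successive shifts are 8, 9, 10, ….
Reversing it on jxkcp: j−8=b, x−9=o, k−10=a, c−11=r, p−12=d.

board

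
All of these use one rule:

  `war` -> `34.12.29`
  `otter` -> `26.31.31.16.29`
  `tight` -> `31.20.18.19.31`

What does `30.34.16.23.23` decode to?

w is letter #23 and maps to 34: an offset of 11. Letters become their 1-based position plus 11 (so a→12, b→13, …).
Decoding 30.34.16.23.23: 30→(30−11)÷1=19=s, 34→(34−11)÷1=23=w, 16→(16−11)÷1=5=e, 23→(23−11)÷1=12=l, 23→(23−11)÷1=12=l.

swell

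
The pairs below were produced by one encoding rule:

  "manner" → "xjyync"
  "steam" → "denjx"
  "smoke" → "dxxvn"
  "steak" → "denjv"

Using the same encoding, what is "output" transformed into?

The shift depends on letter class: consonant m→x is +11, but vowel a→j is +9. Two shifts are in play — +9 for a/e/i/o/u, +11 for every other letter.
On output: o(vowel)+9=x, u(vowel)+9=d, t(cons)+11=e, p(cons)+11=a, u(vowel)+9=d, t(cons)+11=e.

xdeade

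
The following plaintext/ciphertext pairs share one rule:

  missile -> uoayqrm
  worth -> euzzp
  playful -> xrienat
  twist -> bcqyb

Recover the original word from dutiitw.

volcano

A repeating key of period 2 is used — shifts +8, +6 over and over.
Reversing it on dutiitw: d−8=v, u−6=o, t−8=l, i−6=c, i−8=a, t−6=n, w−8=o.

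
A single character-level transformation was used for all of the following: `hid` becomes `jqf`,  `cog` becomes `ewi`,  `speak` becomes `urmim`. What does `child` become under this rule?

The rule splits by letter class: vowels +8, consonants +2.
For child: c(cons)+2=e, h(cons)+2=j, i(vowel)+8=q, l(cons)+2=n, d(cons)+2=f.

ejqnf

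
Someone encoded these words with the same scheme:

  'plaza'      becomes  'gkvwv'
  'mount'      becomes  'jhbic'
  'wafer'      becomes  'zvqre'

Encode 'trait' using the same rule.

cevnc

p(15)→g(6) and l(11)→k(10) fit y≡25x+21 (mod 26); the inverse of 25 mod 26 is 25. Each letter's alphabet position (a=0..z=25) is mapped through 25·x+21 mod 26 — an affine cipher.
On trait: t(19)→25·19+21≡2=c; r(17)→25·17+21≡4=e; a(0)→25·0+21≡21=v; i(8)→25·8+21≡13=n; t(19)→25·19+21≡2=c (all mod 26).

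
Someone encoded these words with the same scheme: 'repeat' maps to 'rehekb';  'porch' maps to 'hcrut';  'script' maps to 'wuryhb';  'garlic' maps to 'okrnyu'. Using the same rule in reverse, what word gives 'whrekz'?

spread

Each letter's alphabet position (a=0..z=25) is mapped through 5·x+10 mod 26 — an affine cipher.
Undoing it on whrekz: w(22)→21·(22−10)≡18=s; h(7)→21·(7−10)≡15=p; r(17)→21·(17−10)≡17=r; e(4)→21·(4−10)≡4=e; k(10)→21·(10−10)≡0=a; z(25)→21·(25−10)≡3=d (all mod 26).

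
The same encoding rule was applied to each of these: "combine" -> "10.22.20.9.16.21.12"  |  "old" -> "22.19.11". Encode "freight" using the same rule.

Letters become their 1-based position plus 7 (so a→8, b→9, …).
For freight: f=6→13, r=18→25, e=5→12, i=9→16, g=7→14, h=8→15, t=20→27.

13.25.12.16.14.15.27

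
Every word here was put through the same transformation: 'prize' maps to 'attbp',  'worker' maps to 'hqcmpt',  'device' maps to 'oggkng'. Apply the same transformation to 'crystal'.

Shifts by position in prize: pos 0: p→a (+11), pos 1: r→t (+2), pos 2: i→t (+11), pos 3: z→b (+2) — repeating every 2. It's a Vigenère-style cipher with numeric key [11,2]: position i shifts by key[i mod 2].
Applying it to crystal: c+11=n, r+2=t, y+11=j, s+2=u, t+11=e, a+2=c, l+11=w.

ntjuecw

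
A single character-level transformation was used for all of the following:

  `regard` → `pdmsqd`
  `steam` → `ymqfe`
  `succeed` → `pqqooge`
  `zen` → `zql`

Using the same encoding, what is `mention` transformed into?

zaufzqy

Two steps: reverse the string, then apply a Caesar shift of +12.
For mention: reverse → noitnem; then shift: n+12=z, o+12=a, i+12=u, t+12=f, n+12=z, e+12=q, m+12=y.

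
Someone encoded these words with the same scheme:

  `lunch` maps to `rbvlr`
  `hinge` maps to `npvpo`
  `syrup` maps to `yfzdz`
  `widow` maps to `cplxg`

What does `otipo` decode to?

image

In lunch: l→r is +6, u→b is +7, n→v is +8, c→l is +9 — the shift increases by 1 each position. Letter i (0-indexed) is shifted by i+6, so successive shifts are 6, 7, 8, ….
Undoing it on otipo: o−6=i, t−7=m, i−8=a, p−9=g, o−10=e.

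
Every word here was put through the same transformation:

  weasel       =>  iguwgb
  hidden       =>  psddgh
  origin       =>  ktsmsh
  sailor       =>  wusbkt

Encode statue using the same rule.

wzuzcg

w(22)→i(8) and e(4)→g(6) fit y≡3x+20 (mod 26); the inverse of 3 mod 26 is 9. Treating letters as 0–25, the rule is x ↦ 3x + 20 (mod 26).
For statue: s(18)→3·18+20≡22=w; t(19)→3·19+20≡25=z; a(0)→3·0+20≡20=u; t(19)→3·19+20≡25=z; u(20)→3·20+20≡2=c; e(4)→3·4+20≡6=g (all mod 26).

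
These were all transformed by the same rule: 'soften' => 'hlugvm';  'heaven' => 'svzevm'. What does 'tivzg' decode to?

great

Each pair mirrors across the alphabet (s↔h, o↔l, f↔u): positions sum to 25. This is the alphabet-reversal cipher (Atbash): a becomes z, b becomes y, etc.
Undoing it on tivzg: t↔g, i↔r, v↔e, z↔a, g↔t.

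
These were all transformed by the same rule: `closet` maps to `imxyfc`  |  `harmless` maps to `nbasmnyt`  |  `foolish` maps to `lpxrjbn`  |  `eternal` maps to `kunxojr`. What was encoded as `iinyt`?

chess

Shifts by position in closet: pos 0: c→i (+6), pos 1: l→m (+1), pos 2: o→x (+9), pos 3: s→y (+6), pos 4: e→f (+1), pos 5: t→c (+9) — repeating every 3. It's a Vigenère-style cipher with numeric key [6,1,9]: position i shifts by key[i mod 3].
Undoing it on iinyt: i−6=c, i−1=h, n−9=e, y−6=s, t−1=s.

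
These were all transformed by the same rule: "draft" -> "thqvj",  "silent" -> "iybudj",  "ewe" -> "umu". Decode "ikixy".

sushi

Compare letters: d→t is +16, r→h is +16, a→q is +16 — a constant shift. It's a constant shift of +16 (ROT16).
Reversing it on ikixy: i−16=s, k−16=u, i−16=s, x−16=h, y−16=i.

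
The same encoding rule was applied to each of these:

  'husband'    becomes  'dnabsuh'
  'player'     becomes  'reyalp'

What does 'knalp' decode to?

plank

The output letters match the input read backwards: husband reversed is dnabsuh. It's just the letters in reverse order.
Reversing it on knalp: then reverse → plank.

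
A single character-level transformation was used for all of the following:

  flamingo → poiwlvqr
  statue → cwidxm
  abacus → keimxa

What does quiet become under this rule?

axqow

The shifts repeat in a cycle of length 3: positions 0,1,… shift by +10, +3, +8, then the pattern repeats.
On quiet: q+10=a, u+3=x, i+8=q, e+10=o, t+3=w.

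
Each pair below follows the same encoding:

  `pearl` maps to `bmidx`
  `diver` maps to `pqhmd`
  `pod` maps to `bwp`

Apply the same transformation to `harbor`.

tidnwd

The shift depends on letter class: consonant p→b is +12, but vowel e→m is +8. Vowels shift forward by 8 and consonants shift forward by 12.
On harbor: h(cons)+12=t, a(vowel)+8=i, r(cons)+12=d, b(cons)+12=n, o(vowel)+8=w, r(cons)+12=d.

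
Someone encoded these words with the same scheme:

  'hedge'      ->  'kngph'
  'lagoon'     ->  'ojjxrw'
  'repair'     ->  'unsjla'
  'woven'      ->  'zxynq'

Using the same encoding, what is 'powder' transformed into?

sxzmha

Shifts by position in hedge: pos 0: h→k (+3), pos 1: e→n (+9), pos 2: d→g (+3), pos 3: g→p (+9) — repeating every 2. The shifts repeat in a cycle of length 2: positions 0,1,… shift by +3, +9, then the pattern repeats.
On powder: p+3=s, o+9=x, w+3=z, d+9=m, e+3=h, r+9=a.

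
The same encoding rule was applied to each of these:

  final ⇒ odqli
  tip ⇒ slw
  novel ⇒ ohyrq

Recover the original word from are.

The output letters match the input read backwards, each shifted +3: final reversed is lanif. Two steps: reverse the string, then apply a Caesar shift of +3.
Undoing it on are: shift back: a−3=x, r−3=o, e−3=b → xob; then reverse → box.

box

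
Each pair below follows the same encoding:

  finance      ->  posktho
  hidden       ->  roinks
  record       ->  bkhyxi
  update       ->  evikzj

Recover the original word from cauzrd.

supply

Shifts by position in finance: pos 0: f→p (+10), pos 1: i→o (+6), pos 2: n→s (+5), pos 3: a→k (+10), pos 4: n→t (+6), pos 5: c→h (+5) — repeating every 3. It's a Vigenère-style cipher with numeric key [10,6,5]: position i shifts by key[i mod 3].
Undoing it on cauzrd: c−10=s, a−6=u, u−5=p, z−10=p, r−6=l, d−5=y.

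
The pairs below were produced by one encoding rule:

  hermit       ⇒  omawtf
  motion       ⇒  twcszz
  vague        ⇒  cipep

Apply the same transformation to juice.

qcrmp

The shift increases by 1 at each position, starting from +7: 7, 8, 9, ….
On juice: j+7=q, u+8=c, i+9=r, c+10=m, e+11=p.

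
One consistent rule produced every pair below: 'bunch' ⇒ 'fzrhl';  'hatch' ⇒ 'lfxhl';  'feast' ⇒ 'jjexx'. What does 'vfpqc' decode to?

Shifts by position in bunch: pos 0: b→f (+4), pos 1: u→z (+5), pos 2: n→r (+4), pos 3: c→h (+5) — repeating every 2. It's a Vigenère-style cipher with numeric key [4,5]: position i shifts by key[i mod 2].
Undoing it on vfpqc: v−4=r, f−5=a, p−4=l, q−5=l, c−4=y.

rally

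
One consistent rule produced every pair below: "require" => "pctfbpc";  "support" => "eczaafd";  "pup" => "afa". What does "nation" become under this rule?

yztely

The output letters match the input read backwards, each shifted +11: require reversed is eriuqer. The word is reversed, then every letter is shifted forward by 11.
Applying it to nation: reverse → noitan; then shift: n+11=y, o+11=z, i+11=t, t+11=e, a+11=l, n+11=y.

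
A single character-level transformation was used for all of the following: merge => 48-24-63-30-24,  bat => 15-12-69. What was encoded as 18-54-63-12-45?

coral

m(#13)→48 and e(#5)→24: differences scale by 3, so n = 3·pos + 9. With a=1..z=26, the number is 3·pos + 9.
Reversing it on 18-54-63-12-45: 18→(18−9)÷3=3=c, 54→(54−9)÷3=15=o, 63→(63−9)÷3=18=r, 12→(12−9)÷3=1=a, 45→(45−9)÷3=12=l.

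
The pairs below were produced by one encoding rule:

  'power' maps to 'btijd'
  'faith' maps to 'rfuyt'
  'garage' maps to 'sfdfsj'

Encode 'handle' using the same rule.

tfzixj

It's a Vigenère-style cipher with numeric key [12,5]: position i shifts by key[i mod 2].
On handle: h+12=t, a+5=f, n+12=z, d+5=i, l+12=x, e+5=j.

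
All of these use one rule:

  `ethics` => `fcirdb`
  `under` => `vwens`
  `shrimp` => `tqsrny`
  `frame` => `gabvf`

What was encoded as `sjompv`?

random

It's a Vigenère-style cipher with numeric key [1,9]: position i shifts by key[i mod 2].
Undoing it on sjompv: s−1=r, j−9=a, o−1=n, m−9=d, p−1=o, v−9=m.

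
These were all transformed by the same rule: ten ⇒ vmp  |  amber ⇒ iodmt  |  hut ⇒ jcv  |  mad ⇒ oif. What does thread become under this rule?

vjtmif

Two shifts are in play — +8 for a/e/i/o/u, +2 for every other letter.
Applying it to thread: t(cons)+2=v, h(cons)+2=j, r(cons)+2=t, e(vowel)+8=m, a(vowel)+8=i, d(cons)+2=f.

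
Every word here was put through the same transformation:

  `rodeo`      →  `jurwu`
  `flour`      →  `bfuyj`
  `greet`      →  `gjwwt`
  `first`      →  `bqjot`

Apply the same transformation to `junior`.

r(17)→j(9) and o(14)→u(20) fit y≡5x+2 (mod 26); the inverse of 5 mod 26 is 21. Treating letters as 0–25, the rule is x ↦ 5x + 2 (mod 26).
Applying it to junior: j(9)→5·9+2≡21=v; u(20)→5·20+2≡24=y; n(13)→5·13+2≡15=p; i(8)→5·8+2≡16=q; o(14)→5·14+2≡20=u; r(17)→5·17+2≡9=j (all mod 26).

vypquj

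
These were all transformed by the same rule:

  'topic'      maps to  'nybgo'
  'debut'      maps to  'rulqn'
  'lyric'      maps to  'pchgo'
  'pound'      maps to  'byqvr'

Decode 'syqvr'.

mound

Each letter's alphabet position (a=0..z=25) is mapped through 3·x+8 mod 26 — an affine cipher.
Decoding syqvr: s(18)→9·(18−8)≡12=m; y(24)→9·(24−8)≡14=o; q(16)→9·(16−8)≡20=u; v(21)→9·(21−8)≡13=n; r(17)→9·(17−8)≡3=d (all mod 26).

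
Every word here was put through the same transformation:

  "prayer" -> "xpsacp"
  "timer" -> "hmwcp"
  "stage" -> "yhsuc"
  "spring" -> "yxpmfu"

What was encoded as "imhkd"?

p(15)→x(23) and r(17)→p(15) fit y≡9x+18 (mod 26); the inverse of 9 mod 26 is 3. Each letter's alphabet position (a=0..z=25) is mapped through 9·x+18 mod 26 — an affine cipher.
Undoing it on imhkd: i(8)→3·(8−18)≡22=w; m(12)→3·(12−18)≡8=i; h(7)→3·(7−18)≡19=t; k(10)→3·(10−18)≡2=c; d(3)→3·(3−18)≡7=h (all mod 26).

witch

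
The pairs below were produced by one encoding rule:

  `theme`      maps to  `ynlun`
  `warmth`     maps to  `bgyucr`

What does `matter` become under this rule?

rgabnb

In theme: t→y is +5, h→n is +6, e→l is +7, m→u is +8 — the shift increases by 1 each position. The shift increases by 1 at each position, starting from +5: 5, 6, 7, ….
For matter: m+5=r, a+6=g, t+7=a, t+8=b, e+9=n, r+10=b.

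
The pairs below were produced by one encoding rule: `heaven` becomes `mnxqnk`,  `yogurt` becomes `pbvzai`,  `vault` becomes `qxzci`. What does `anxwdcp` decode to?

h(7)→m(12) and e(4)→n(13) fit y≡17x+23 (mod 26); the inverse of 17 mod 26 is 23. This is an affine cipher: with a=0,…,z=25, each position x becomes (17x+23) mod 26.
Undoing it on anxwdcp: a(0)→23·(0−23)≡17=r; n(13)→23·(13−23)≡4=e; x(23)→23·(23−23)≡0=a; w(22)→23·(22−23)≡3=d; d(3)→23·(3−23)≡8=i; c(2)→23·(2−23)≡11=l; p(15)→23·(15−23)≡24=y (all mod 26).

readily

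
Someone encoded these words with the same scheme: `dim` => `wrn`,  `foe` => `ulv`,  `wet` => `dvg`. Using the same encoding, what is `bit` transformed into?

Each pair mirrors across the alphabet (d↔w, i↔r, m↔n): positions sum to 25. This is the alphabet-reversal cipher (Atbash): a becomes z, b becomes y, etc.
On bit: b↔y, i↔r, t↔g.

yrg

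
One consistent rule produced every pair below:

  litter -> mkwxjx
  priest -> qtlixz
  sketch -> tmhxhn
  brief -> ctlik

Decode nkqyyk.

minute

In litter: l→m is +1, i→k is +2, t→w is +3, t→x is +4 — the shift increases by 1 each position. Each letter shifts forward by (position + 1), i.e. 1, 2, 3, … — the shift grows by one for each successive letter.
Decoding nkqyyk: n−1=m, k−2=i, q−3=n, y−4=u, y−5=t, k−6=e.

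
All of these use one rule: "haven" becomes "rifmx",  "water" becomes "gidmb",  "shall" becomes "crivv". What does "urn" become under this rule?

cbx

The shift depends on letter class: consonant h→r is +10, but vowel a→i is +8. The rule splits by letter class: vowels +8, consonants +10.
Applying it to urn: u(vowel)+8=c, r(cons)+10=b, n(cons)+10=x.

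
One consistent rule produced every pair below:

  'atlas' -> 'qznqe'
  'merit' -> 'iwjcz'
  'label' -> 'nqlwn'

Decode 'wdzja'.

entry

Treating letters as 0–25, the rule is x ↦ 21x + 16 (mod 26).
Decoding wdzja: w(22)→5·(22−16)≡4=e; d(3)→5·(3−16)≡13=n; z(25)→5·(25−16)≡19=t; j(9)→5·(9−16)≡17=r; a(0)→5·(0−16)≡24=y (all mod 26).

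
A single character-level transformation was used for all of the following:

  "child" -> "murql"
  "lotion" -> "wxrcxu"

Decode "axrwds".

junior

The output letters match the input read backwards, each shifted +9: child reversed is dlihc. Two steps: reverse the string, then apply a Caesar shift of +9.
Decoding axrwds: shift back: a−9=r, x−9=o, r−9=i, w−9=n, d−9=u, s−9=j → roinuj; then reverse → junior.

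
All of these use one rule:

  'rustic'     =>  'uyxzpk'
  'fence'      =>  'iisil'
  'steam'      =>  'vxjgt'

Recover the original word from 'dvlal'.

Letter i (0-indexed) is shifted by i+3, so successive shifts are 3, 4, 5, ….
Reversing it on dvlal: d−3=a, v−4=r, l−5=g, a−6=u, l−7=e.

argue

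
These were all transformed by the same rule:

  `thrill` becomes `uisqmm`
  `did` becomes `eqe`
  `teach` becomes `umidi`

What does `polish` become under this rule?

qwmqti

The shift depends on letter class: consonant t→u is +1, but vowel i→q is +8. Vowels shift forward by 8 and consonants shift forward by 1.
For polish: p(cons)+1=q, o(vowel)+8=w, l(cons)+1=m, i(vowel)+8=q, s(cons)+1=t, h(cons)+1=i.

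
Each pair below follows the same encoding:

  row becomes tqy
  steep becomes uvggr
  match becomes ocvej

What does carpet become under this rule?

ectrgv

Every letter moves 2 places later in the alphabet, wrapping around z→a.
Applying it to carpet: c+2=e, a+2=c, r+2=t, p+2=r, e+2=g, t+2=v.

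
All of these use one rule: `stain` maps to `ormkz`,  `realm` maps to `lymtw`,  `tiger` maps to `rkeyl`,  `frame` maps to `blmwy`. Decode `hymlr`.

heart

This is an affine cipher: with a=0,…,z=25, each position x becomes (3x+12) mod 26.
Reversing it on hymlr: h(7)→9·(7−12)≡7=h; y(24)→9·(24−12)≡4=e; m(12)→9·(12−12)≡0=a; l(11)→9·(11−12)≡17=r; r(17)→9·(17−12)≡19=t (all mod 26).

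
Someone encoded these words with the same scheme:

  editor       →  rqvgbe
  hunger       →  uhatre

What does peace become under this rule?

Compare letters: e→r is +13, d→q is +13, i→v is +13 — a constant shift. Each letter is shifted forward by 13 in the alphabet (a Caesar shift of +13).
Applying it to peace: p+13=c, e+13=r, a+13=n, c+13=p, e+13=r.

crnpr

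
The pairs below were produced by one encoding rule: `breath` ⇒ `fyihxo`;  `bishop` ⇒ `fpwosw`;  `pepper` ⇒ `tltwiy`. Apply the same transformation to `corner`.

Shifts by position in breath: pos 0: b→f (+4), pos 1: r→y (+7), pos 2: e→i (+4), pos 3: a→h (+7) — repeating every 2. A repeating key of period 2 is used — shifts +4, +7 over and over.
Applying it to corner: c+4=g, o+7=v, r+4=v, n+7=u, e+4=i, r+7=y.

gvvuiy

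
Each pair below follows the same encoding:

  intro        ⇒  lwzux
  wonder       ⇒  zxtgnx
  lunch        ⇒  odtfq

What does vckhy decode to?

steep

Shifts by position in intro: pos 0: i→l (+3), pos 1: n→w (+9), pos 2: t→z (+6), pos 3: r→u (+3), pos 4: o→x (+9) — repeating every 3. The shifts repeat in a cycle of length 3: positions 0,1,… shift by +3, +9, +6, then the pattern repeats.
Undoing it on vckhy: v−3=s, c−9=t, k−6=e, h−3=e, y−9=p.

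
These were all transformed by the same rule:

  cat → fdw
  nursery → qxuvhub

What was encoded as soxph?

Compare letters: c→f is +3, a→d is +3, t→w is +3 — a constant shift. This is a Caesar cipher with shift 3.
Undoing it on soxph: s−3=p, o−3=l, x−3=u, p−3=m, h−3=e.

plume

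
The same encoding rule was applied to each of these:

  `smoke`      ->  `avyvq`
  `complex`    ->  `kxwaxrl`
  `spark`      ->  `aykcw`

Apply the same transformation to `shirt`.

In smoke: s→a is +8, m→v is +9, o→y is +10, k→v is +11 — the shift increases by 1 each position. Letter i (0-indexed) is shifted by i+8, so successive shifts are 8, 9, 10, ….
On shirt: s+8=a, h+9=q, i+10=s, r+11=c, t+12=f.

aqscf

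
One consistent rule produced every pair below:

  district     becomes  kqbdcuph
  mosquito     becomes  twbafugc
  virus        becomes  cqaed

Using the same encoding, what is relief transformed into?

In district: d→k is +7, i→q is +8, s→b is +9, t→d is +10 — the shift increases by 1 each position. Letter i (0-indexed) is shifted by i+7, so successive shifts are 7, 8, 9, ….
Applying it to relief: r+7=y, e+8=m, l+9=u, i+10=s, e+11=p, f+12=r.

ymuspr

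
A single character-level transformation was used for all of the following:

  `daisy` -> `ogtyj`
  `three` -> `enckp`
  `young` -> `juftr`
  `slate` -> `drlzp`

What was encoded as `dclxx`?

Shifts by position in daisy: pos 0: d→o (+11), pos 1: a→g (+6), pos 2: i→t (+11), pos 3: s→y (+6) — repeating every 2. It's a Vigenère-style cipher with numeric key [11,6]: position i shifts by key[i mod 2].
Reversing it on dclxx: d−11=s, c−6=w, l−11=a, x−6=r, x−11=m.

swarm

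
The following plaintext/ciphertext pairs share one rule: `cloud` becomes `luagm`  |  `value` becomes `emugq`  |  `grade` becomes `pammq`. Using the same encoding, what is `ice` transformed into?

The shift depends on letter class: consonant c→l is +9, but vowel o→a is +12. Two shifts are in play — +12 for a/e/i/o/u, +9 for every other letter.
Applying it to ice: i(vowel)+12=u, c(cons)+9=l, e(vowel)+12=q.

ulq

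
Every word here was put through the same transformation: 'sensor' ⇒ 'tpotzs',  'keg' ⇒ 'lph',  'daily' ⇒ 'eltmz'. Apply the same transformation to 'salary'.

tlmlsz

Two shifts are in play — +11 for a/e/i/o/u, +1 for every other letter.
For salary: s(cons)+1=t, a(vowel)+11=l, l(cons)+1=m, a(vowel)+11=l, r(cons)+1=s, y(cons)+1=z.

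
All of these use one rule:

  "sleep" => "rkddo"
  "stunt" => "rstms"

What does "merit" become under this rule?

It's a constant shift of +25 (ROT25).
On merit: m+25=l, e+25=d, r+25=q, i+25=h, t+25=s.

ldqhs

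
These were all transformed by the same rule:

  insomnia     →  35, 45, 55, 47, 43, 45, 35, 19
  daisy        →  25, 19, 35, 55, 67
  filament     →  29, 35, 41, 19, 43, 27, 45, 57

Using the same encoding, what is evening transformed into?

The formula is n = 2×(alphabet index, a=1) + 17.
On evening: e=5→27, v=22→61, e=5→27, n=14→45, i=9→35, n=14→45, g=7→31.

27, 61, 27, 45, 35, 45, 31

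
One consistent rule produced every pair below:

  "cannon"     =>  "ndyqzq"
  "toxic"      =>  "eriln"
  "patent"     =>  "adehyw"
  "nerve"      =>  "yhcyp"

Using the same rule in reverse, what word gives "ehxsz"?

tempo

The shifts repeat in a cycle of length 2: positions 0,1,… shift by +11, +3, then the pattern repeats.
Reversing it on ehxsz: e−11=t, h−3=e, x−11=m, s−3=p, z−11=o.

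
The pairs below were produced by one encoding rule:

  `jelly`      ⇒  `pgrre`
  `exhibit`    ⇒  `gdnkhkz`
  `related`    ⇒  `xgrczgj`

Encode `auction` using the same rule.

cwizkqt

The shift depends on letter class: consonant j→p is +6, but vowel e→g is +2. The rule splits by letter class: vowels +2, consonants +6.
For auction: a(vowel)+2=c, u(vowel)+2=w, c(cons)+6=i, t(cons)+6=z, i(vowel)+2=k, o(vowel)+2=q, n(cons)+6=t.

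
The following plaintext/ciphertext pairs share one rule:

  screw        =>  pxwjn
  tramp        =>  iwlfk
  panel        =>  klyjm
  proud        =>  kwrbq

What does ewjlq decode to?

bread

s(18)→p(15) and c(2)→x(23) fit y≡19x+11 (mod 26); the inverse of 19 mod 26 is 11. This is an affine cipher: with a=0,…,z=25, each position x becomes (19x+11) mod 26.
Reversing it on ewjlq: e(4)→11·(4−11)≡1=b; w(22)→11·(22−11)≡17=r; j(9)→11·(9−11)≡4=e; l(11)→11·(11−11)≡0=a; q(16)→11·(16−11)≡3=d (all mod 26).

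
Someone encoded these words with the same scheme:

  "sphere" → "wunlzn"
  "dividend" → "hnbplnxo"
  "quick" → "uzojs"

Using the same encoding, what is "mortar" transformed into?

qtxaia

In sphere: s→w is +4, p→u is +5, h→n is +6, e→l is +7 — the shift increases by 1 each position. The shift increases by 1 at each position, starting from +4: 4, 5, 6, ….
On mortar: m+4=q, o+5=t, r+6=x, t+7=a, a+8=i, r+9=a.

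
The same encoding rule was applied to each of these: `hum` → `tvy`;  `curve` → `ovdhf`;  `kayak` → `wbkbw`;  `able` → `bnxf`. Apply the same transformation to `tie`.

The shift depends on letter class: consonant h→t is +12, but vowel u→v is +1. Two shifts are in play — +1 for a/e/i/o/u, +12 for every other letter.
For tie: t(cons)+12=f, i(vowel)+1=j, e(vowel)+1=f.

fjf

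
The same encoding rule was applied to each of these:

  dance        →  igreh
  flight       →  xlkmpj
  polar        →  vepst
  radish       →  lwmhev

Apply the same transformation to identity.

cxmxrihm

The output letters match the input read backwards, each shifted +4: dance reversed is ecnad. The word is reversed, then every letter is shifted forward by 4.
On identity: reverse → ytitnedi; then shift: y+4=c, t+4=x, i+4=m, t+4=x, n+4=r, e+4=i, d+4=h, i+4=m.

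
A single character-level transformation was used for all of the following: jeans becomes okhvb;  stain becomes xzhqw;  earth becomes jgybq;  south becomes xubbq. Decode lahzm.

In jeans: j→o is +5, e→k is +6, a→h is +7, n→v is +8 — the shift increases by 1 each position. Letter i (0-indexed) is shifted by i+5, so successive shifts are 5, 6, 7, ….
Decoding lahzm: l−5=g, a−6=u, h−7=a, z−8=r, m−9=d.

guard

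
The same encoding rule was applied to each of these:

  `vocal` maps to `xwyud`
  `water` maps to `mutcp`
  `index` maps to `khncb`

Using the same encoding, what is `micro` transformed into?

skypw

v(21)→x(23) and o(14)→w(22) fit y≡15x+20 (mod 26); the inverse of 15 mod 26 is 7. Treating letters as 0–25, the rule is x ↦ 15x + 20 (mod 26).
Applying it to micro: m(12)→15·12+20≡18=s; i(8)→15·8+20≡10=k; c(2)→15·2+20≡24=y; r(17)→15·17+20≡15=p; o(14)→15·14+20≡22=w (all mod 26).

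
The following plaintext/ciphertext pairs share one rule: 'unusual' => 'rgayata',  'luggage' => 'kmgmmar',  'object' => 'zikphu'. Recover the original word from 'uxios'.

micro

The output letters match the input read backwards, each shifted +6: unusual reversed is lausunu. The word is reversed, then every letter is shifted forward by 6.
Undoing it on uxios: shift back: u−6=o, x−6=r, i−6=c, o−6=i, s−6=m → orcim; then reverse → micro.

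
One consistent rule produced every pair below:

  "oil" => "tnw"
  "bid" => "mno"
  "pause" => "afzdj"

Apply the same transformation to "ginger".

rnyrjc

Vowels shift forward by 5 and consonants shift forward by 11.
On ginger: g(cons)+11=r, i(vowel)+5=n, n(cons)+11=y, g(cons)+11=r, e(vowel)+5=j, r(cons)+11=c.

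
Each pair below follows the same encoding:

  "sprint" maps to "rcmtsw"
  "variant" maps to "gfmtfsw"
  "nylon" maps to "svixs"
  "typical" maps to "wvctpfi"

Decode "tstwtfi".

initial

s(18)→r(17) and p(15)→c(2) fit y≡5x+5 (mod 26); the inverse of 5 mod 26 is 21. Each letter's alphabet position (a=0..z=25) is mapped through 5·x+5 mod 26 — an affine cipher.
Decoding tstwtfi: t(19)→21·(19−5)≡8=i; s(18)→21·(18−5)≡13=n; t(19)→21·(19−5)≡8=i; w(22)→21·(22−5)≡19=t; t(19)→21·(19−5)≡8=i; f(5)→21·(5−5)≡0=a; i(8)→21·(8−5)≡11=l (all mod 26).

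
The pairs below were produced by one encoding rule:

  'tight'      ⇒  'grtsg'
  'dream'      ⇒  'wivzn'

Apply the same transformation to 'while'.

Each letter is replaced by its mirror in the alphabet: a↔z, b↔y, c↔x, and so on (the Atbash cipher).
Applying it to while: w↔d, h↔s, i↔r, l↔o, e↔v.

dsrov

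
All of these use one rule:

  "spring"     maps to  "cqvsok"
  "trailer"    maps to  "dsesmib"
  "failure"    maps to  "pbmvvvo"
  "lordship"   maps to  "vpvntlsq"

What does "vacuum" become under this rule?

Shifts by position in spring: pos 0: s→c (+10), pos 1: p→q (+1), pos 2: r→v (+4), pos 3: i→s (+10), pos 4: n→o (+1), pos 5: g→k (+4) — repeating every 3. The shifts repeat in a cycle of length 3: positions 0,1,… shift by +10, +1, +4, then the pattern repeats.
For vacuum: v+10=f, a+1=b, c+4=g, u+10=e, u+1=v, m+4=q.

fbgevq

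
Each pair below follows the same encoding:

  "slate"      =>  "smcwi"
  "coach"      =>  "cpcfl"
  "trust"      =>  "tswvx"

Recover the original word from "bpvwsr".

bottom

In slate: s→s is +0, l→m is +1, a→c is +2, t→w is +3 — the shift increases by 1 each position. Letter i (0-indexed) is shifted by i+0, so successive shifts are 0, 1, 2, ….
Reversing it on bpvwsr: b−0=b, p−1=o, v−2=t, w−3=t, s−4=o, r−5=m.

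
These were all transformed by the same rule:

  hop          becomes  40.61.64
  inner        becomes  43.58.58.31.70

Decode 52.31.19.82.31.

leave

h(#8)→40 and o(#15)→61: differences scale by 3, so n = 3·pos + 16. With a=1..z=26, the number is 3·pos + 16.
Reversing it on 52.31.19.82.31: 52→(52−16)÷3=12=l, 31→(31−16)÷3=5=e, 19→(19−16)÷3=1=a, 82→(82−16)÷3=22=v, 31→(31−16)÷3=5=e.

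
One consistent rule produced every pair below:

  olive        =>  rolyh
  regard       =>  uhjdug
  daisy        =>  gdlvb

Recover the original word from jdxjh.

Compare letters: o→r is +3, l→o is +3, i→l is +3 — a constant shift. Each letter is shifted forward by 3 in the alphabet (a Caesar shift of +3).
Undoing it on jdxjh: j−3=g, d−3=a, x−3=u, j−3=g, h−3=e.

gauge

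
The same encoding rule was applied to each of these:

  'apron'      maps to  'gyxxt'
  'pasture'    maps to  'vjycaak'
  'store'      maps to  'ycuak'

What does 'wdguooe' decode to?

Shifts by position in apron: pos 0: a→g (+6), pos 1: p→y (+9), pos 2: r→x (+6), pos 3: o→x (+9) — repeating every 2. It's a Vigenère-style cipher with numeric key [6,9]: position i shifts by key[i mod 2].
Undoing it on wdguooe: w−6=q, d−9=u, g−6=a, u−9=l, o−6=i, o−9=f, e−6=y.

qualify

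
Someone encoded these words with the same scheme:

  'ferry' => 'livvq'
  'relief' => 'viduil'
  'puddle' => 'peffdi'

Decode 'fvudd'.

f(5)→l(11) and e(4)→i(8) fit y≡3x+22 (mod 26); the inverse of 3 mod 26 is 9. Each letter's alphabet position (a=0..z=25) is mapped through 3·x+22 mod 26 — an affine cipher.
Decoding fvudd: f(5)→9·(5−22)≡3=d; v(21)→9·(21−22)≡17=r; u(20)→9·(20−22)≡8=i; d(3)→9·(3−22)≡11=l; d(3)→9·(3−22)≡11=l (all mod 26).

drill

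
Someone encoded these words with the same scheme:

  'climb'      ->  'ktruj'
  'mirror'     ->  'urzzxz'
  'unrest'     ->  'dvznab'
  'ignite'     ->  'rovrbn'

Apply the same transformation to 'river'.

Vowels shift forward by 9 and consonants shift forward by 8.
On river: r(cons)+8=z, i(vowel)+9=r, v(cons)+8=d, e(vowel)+9=n, r(cons)+8=z.

zrdnz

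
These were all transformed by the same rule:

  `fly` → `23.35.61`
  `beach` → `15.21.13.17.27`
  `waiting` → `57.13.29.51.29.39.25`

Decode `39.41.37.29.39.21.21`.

f(#6)→23 and l(#12)→35: differences scale by 2, so n = 2·pos + 11. The formula is n = 2×(alphabet index, a=1) + 11.
Decoding 39.41.37.29.39.21.21: 39→(39−11)÷2=14=n, 41→(41−11)÷2=15=o, 37→(37−11)÷2=13=m, 29→(29−11)÷2=9=i, 39→(39−11)÷2=14=n, 21→(21−11)÷2=5=e, 21→(21−11)÷2=5=e.

nominee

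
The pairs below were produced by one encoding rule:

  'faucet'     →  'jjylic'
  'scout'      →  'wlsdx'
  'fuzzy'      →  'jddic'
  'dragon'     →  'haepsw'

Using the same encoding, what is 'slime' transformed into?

wumvi

It's a Vigenère-style cipher with numeric key [4,9]: position i shifts by key[i mod 2].
Applying it to slime: s+4=w, l+9=u, i+4=m, m+9=v, e+4=i.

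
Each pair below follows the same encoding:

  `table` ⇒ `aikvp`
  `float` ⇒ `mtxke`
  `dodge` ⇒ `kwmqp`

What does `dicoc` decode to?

In table: t→a is +7, a→i is +8, b→k is +9, l→v is +10 — the shift increases by 1 each position. Each letter shifts forward by (position + 7), i.e. 7, 8, 9, … — the shift grows by one for each successive letter.
Decoding dicoc: d−7=w, i−8=a, c−9=t, o−10=e, c−11=r.

water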